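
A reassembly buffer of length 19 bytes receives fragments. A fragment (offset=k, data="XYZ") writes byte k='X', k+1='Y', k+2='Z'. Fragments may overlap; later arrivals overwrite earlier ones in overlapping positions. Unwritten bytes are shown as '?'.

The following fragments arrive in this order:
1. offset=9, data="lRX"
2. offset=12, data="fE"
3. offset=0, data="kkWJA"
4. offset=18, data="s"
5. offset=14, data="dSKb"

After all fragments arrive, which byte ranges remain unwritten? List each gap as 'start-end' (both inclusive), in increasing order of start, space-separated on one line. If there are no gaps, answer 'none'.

Fragment 1: offset=9 len=3
Fragment 2: offset=12 len=2
Fragment 3: offset=0 len=5
Fragment 4: offset=18 len=1
Fragment 5: offset=14 len=4
Gaps: 5-8

Answer: 5-8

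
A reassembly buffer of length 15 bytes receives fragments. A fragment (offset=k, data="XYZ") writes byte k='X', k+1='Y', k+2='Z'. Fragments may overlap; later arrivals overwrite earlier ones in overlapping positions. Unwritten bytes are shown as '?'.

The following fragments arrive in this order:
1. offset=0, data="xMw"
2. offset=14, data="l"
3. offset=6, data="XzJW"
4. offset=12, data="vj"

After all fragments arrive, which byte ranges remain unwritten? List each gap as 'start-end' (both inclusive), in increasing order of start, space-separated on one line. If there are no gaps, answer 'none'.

Fragment 1: offset=0 len=3
Fragment 2: offset=14 len=1
Fragment 3: offset=6 len=4
Fragment 4: offset=12 len=2
Gaps: 3-5 10-11

Answer: 3-5 10-11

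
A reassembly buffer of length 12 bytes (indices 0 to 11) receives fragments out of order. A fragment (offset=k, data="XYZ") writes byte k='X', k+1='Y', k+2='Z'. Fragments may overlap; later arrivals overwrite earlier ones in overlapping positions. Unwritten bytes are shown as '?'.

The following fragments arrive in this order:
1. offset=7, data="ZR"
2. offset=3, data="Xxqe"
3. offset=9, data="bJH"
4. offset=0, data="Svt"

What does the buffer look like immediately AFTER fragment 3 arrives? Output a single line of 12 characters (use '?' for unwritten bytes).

Fragment 1: offset=7 data="ZR" -> buffer=???????ZR???
Fragment 2: offset=3 data="Xxqe" -> buffer=???XxqeZR???
Fragment 3: offset=9 data="bJH" -> buffer=???XxqeZRbJH

Answer: ???XxqeZRbJH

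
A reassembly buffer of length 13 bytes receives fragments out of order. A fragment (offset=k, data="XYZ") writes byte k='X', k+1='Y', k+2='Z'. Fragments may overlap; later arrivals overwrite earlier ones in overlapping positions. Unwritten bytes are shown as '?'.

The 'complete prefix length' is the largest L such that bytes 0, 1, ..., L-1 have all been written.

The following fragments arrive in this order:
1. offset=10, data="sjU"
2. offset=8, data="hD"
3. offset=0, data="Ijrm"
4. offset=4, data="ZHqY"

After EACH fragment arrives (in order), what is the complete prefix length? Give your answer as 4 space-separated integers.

Answer: 0 0 4 13

Derivation:
Fragment 1: offset=10 data="sjU" -> buffer=??????????sjU -> prefix_len=0
Fragment 2: offset=8 data="hD" -> buffer=????????hDsjU -> prefix_len=0
Fragment 3: offset=0 data="Ijrm" -> buffer=Ijrm????hDsjU -> prefix_len=4
Fragment 4: offset=4 data="ZHqY" -> buffer=IjrmZHqYhDsjU -> prefix_len=13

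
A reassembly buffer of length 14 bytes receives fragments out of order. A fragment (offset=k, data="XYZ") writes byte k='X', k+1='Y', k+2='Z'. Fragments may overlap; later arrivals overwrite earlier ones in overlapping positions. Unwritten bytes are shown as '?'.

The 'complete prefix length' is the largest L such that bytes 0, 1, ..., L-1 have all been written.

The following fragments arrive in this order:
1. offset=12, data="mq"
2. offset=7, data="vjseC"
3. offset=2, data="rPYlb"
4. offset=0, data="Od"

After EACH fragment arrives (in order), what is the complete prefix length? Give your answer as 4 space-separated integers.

Answer: 0 0 0 14

Derivation:
Fragment 1: offset=12 data="mq" -> buffer=????????????mq -> prefix_len=0
Fragment 2: offset=7 data="vjseC" -> buffer=???????vjseCmq -> prefix_len=0
Fragment 3: offset=2 data="rPYlb" -> buffer=??rPYlbvjseCmq -> prefix_len=0
Fragment 4: offset=0 data="Od" -> buffer=OdrPYlbvjseCmq -> prefix_len=14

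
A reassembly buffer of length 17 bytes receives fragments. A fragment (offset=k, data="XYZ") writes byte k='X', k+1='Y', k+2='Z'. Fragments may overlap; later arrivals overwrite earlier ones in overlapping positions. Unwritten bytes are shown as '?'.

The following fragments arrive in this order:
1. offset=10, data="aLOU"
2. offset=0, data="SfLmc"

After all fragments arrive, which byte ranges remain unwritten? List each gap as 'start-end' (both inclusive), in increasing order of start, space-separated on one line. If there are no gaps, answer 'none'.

Fragment 1: offset=10 len=4
Fragment 2: offset=0 len=5
Gaps: 5-9 14-16

Answer: 5-9 14-16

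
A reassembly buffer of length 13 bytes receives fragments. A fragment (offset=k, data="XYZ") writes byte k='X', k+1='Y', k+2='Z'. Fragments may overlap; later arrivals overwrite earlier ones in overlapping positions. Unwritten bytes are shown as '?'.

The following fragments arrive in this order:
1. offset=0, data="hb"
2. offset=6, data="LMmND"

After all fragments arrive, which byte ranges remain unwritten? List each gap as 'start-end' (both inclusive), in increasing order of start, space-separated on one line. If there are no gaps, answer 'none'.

Fragment 1: offset=0 len=2
Fragment 2: offset=6 len=5
Gaps: 2-5 11-12

Answer: 2-5 11-12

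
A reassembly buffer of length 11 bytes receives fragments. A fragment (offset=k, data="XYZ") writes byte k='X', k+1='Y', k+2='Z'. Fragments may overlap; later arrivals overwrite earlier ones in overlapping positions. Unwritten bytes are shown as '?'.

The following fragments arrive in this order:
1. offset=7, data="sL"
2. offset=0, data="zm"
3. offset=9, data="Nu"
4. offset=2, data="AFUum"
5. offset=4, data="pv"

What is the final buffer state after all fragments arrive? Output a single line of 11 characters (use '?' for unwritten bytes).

Fragment 1: offset=7 data="sL" -> buffer=???????sL??
Fragment 2: offset=0 data="zm" -> buffer=zm?????sL??
Fragment 3: offset=9 data="Nu" -> buffer=zm?????sLNu
Fragment 4: offset=2 data="AFUum" -> buffer=zmAFUumsLNu
Fragment 5: offset=4 data="pv" -> buffer=zmAFpvmsLNu

Answer: zmAFpvmsLNu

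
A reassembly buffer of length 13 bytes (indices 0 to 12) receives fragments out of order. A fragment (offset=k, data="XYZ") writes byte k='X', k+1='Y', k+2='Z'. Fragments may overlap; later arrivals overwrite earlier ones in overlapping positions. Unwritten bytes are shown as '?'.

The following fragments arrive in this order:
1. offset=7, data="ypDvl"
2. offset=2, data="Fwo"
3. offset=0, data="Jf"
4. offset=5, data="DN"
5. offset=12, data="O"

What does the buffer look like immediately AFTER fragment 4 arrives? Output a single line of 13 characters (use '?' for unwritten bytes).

Fragment 1: offset=7 data="ypDvl" -> buffer=???????ypDvl?
Fragment 2: offset=2 data="Fwo" -> buffer=??Fwo??ypDvl?
Fragment 3: offset=0 data="Jf" -> buffer=JfFwo??ypDvl?
Fragment 4: offset=5 data="DN" -> buffer=JfFwoDNypDvl?

Answer: JfFwoDNypDvl?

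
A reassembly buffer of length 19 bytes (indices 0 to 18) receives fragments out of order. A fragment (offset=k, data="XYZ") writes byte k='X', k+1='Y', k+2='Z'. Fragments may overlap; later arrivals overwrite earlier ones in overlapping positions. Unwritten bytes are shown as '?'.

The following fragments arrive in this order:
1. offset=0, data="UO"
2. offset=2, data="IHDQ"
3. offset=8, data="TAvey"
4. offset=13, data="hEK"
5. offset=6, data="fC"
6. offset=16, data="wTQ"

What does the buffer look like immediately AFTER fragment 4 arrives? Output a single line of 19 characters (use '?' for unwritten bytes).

Fragment 1: offset=0 data="UO" -> buffer=UO?????????????????
Fragment 2: offset=2 data="IHDQ" -> buffer=UOIHDQ?????????????
Fragment 3: offset=8 data="TAvey" -> buffer=UOIHDQ??TAvey??????
Fragment 4: offset=13 data="hEK" -> buffer=UOIHDQ??TAveyhEK???

Answer: UOIHDQ??TAveyhEK???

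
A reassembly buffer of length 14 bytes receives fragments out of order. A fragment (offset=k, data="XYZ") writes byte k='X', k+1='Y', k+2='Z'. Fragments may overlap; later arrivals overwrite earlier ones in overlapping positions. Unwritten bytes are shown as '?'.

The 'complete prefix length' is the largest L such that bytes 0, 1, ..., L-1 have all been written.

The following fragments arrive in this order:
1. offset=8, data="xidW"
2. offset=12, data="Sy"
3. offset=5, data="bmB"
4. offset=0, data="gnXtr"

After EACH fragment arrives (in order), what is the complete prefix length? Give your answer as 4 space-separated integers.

Answer: 0 0 0 14

Derivation:
Fragment 1: offset=8 data="xidW" -> buffer=????????xidW?? -> prefix_len=0
Fragment 2: offset=12 data="Sy" -> buffer=????????xidWSy -> prefix_len=0
Fragment 3: offset=5 data="bmB" -> buffer=?????bmBxidWSy -> prefix_len=0
Fragment 4: offset=0 data="gnXtr" -> buffer=gnXtrbmBxidWSy -> prefix_len=14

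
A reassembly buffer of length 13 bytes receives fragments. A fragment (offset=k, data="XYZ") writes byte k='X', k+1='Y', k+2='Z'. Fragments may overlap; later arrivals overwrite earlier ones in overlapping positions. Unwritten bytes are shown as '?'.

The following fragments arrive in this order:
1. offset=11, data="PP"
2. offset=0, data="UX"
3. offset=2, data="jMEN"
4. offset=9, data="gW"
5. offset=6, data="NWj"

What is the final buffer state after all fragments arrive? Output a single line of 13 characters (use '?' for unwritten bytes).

Answer: UXjMENNWjgWPP

Derivation:
Fragment 1: offset=11 data="PP" -> buffer=???????????PP
Fragment 2: offset=0 data="UX" -> buffer=UX?????????PP
Fragment 3: offset=2 data="jMEN" -> buffer=UXjMEN?????PP
Fragment 4: offset=9 data="gW" -> buffer=UXjMEN???gWPP
Fragment 5: offset=6 data="NWj" -> buffer=UXjMENNWjgWPP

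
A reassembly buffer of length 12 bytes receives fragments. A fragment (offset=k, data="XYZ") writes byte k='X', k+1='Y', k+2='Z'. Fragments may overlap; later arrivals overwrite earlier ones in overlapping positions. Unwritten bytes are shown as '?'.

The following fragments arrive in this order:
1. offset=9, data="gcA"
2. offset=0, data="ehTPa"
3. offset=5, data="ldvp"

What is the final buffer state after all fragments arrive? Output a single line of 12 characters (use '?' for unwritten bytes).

Fragment 1: offset=9 data="gcA" -> buffer=?????????gcA
Fragment 2: offset=0 data="ehTPa" -> buffer=ehTPa????gcA
Fragment 3: offset=5 data="ldvp" -> buffer=ehTPaldvpgcA

Answer: ehTPaldvpgcA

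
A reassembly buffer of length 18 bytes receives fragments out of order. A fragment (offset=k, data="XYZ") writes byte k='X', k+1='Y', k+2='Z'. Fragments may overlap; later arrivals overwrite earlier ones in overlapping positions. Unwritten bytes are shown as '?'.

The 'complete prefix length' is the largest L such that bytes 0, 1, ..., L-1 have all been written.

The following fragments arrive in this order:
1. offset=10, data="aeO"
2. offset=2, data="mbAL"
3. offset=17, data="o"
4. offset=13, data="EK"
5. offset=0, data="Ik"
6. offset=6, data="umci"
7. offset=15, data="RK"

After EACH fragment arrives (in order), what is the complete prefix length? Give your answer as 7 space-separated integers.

Fragment 1: offset=10 data="aeO" -> buffer=??????????aeO????? -> prefix_len=0
Fragment 2: offset=2 data="mbAL" -> buffer=??mbAL????aeO????? -> prefix_len=0
Fragment 3: offset=17 data="o" -> buffer=??mbAL????aeO????o -> prefix_len=0
Fragment 4: offset=13 data="EK" -> buffer=??mbAL????aeOEK??o -> prefix_len=0
Fragment 5: offset=0 data="Ik" -> buffer=IkmbAL????aeOEK??o -> prefix_len=6
Fragment 6: offset=6 data="umci" -> buffer=IkmbALumciaeOEK??o -> prefix_len=15
Fragment 7: offset=15 data="RK" -> buffer=IkmbALumciaeOEKRKo -> prefix_len=18

Answer: 0 0 0 0 6 15 18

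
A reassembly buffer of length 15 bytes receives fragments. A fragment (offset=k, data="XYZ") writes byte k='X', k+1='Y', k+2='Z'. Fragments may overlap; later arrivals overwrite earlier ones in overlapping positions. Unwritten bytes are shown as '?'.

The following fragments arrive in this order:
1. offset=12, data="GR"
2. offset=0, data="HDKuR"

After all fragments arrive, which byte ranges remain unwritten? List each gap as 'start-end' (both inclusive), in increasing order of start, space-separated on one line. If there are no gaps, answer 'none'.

Fragment 1: offset=12 len=2
Fragment 2: offset=0 len=5
Gaps: 5-11 14-14

Answer: 5-11 14-14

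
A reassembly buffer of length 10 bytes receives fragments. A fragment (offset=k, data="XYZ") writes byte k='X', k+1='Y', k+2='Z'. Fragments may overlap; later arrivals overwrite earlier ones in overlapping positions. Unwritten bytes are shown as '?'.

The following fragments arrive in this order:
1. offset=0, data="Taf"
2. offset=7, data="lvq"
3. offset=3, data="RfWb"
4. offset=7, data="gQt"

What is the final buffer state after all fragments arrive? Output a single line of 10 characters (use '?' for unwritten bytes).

Answer: TafRfWbgQt

Derivation:
Fragment 1: offset=0 data="Taf" -> buffer=Taf???????
Fragment 2: offset=7 data="lvq" -> buffer=Taf????lvq
Fragment 3: offset=3 data="RfWb" -> buffer=TafRfWblvq
Fragment 4: offset=7 data="gQt" -> buffer=TafRfWbgQt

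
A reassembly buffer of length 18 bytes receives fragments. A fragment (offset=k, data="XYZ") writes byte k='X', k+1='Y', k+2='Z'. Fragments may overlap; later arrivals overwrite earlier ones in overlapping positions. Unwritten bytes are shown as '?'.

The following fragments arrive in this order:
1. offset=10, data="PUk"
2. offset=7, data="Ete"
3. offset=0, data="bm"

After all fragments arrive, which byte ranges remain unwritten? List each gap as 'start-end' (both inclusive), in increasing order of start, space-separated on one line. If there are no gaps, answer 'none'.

Fragment 1: offset=10 len=3
Fragment 2: offset=7 len=3
Fragment 3: offset=0 len=2
Gaps: 2-6 13-17

Answer: 2-6 13-17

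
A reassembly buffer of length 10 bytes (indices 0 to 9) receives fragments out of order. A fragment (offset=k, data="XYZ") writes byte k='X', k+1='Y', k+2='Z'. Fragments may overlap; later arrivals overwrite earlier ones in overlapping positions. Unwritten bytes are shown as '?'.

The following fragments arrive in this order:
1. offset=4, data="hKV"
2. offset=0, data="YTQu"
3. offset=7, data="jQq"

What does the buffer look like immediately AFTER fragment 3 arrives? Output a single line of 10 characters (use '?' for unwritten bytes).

Answer: YTQuhKVjQq

Derivation:
Fragment 1: offset=4 data="hKV" -> buffer=????hKV???
Fragment 2: offset=0 data="YTQu" -> buffer=YTQuhKV???
Fragment 3: offset=7 data="jQq" -> buffer=YTQuhKVjQq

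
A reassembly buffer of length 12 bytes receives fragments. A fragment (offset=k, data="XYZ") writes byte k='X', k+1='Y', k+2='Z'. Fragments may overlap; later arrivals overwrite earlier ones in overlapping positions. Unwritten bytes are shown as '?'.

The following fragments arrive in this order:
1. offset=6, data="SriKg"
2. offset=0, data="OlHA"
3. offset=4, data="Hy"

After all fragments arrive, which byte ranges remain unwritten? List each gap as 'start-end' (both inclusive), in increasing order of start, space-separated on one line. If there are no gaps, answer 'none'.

Fragment 1: offset=6 len=5
Fragment 2: offset=0 len=4
Fragment 3: offset=4 len=2
Gaps: 11-11

Answer: 11-11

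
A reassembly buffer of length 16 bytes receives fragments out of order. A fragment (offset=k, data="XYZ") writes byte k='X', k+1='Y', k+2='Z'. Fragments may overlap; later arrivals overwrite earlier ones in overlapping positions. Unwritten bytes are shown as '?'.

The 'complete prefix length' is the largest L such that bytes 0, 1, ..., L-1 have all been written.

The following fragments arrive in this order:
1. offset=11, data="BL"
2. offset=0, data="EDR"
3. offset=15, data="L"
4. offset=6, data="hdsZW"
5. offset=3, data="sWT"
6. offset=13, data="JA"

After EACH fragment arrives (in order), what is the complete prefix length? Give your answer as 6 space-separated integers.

Answer: 0 3 3 3 13 16

Derivation:
Fragment 1: offset=11 data="BL" -> buffer=???????????BL??? -> prefix_len=0
Fragment 2: offset=0 data="EDR" -> buffer=EDR????????BL??? -> prefix_len=3
Fragment 3: offset=15 data="L" -> buffer=EDR????????BL??L -> prefix_len=3
Fragment 4: offset=6 data="hdsZW" -> buffer=EDR???hdsZWBL??L -> prefix_len=3
Fragment 5: offset=3 data="sWT" -> buffer=EDRsWThdsZWBL??L -> prefix_len=13
Fragment 6: offset=13 data="JA" -> buffer=EDRsWThdsZWBLJAL -> prefix_len=16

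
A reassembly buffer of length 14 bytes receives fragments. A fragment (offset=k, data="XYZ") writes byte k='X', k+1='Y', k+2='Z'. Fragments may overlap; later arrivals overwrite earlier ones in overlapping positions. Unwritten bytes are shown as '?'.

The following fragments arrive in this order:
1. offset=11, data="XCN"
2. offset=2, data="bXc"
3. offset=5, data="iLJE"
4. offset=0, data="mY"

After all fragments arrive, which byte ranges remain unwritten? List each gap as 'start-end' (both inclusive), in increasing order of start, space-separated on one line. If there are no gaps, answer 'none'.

Answer: 9-10

Derivation:
Fragment 1: offset=11 len=3
Fragment 2: offset=2 len=3
Fragment 3: offset=5 len=4
Fragment 4: offset=0 len=2
Gaps: 9-10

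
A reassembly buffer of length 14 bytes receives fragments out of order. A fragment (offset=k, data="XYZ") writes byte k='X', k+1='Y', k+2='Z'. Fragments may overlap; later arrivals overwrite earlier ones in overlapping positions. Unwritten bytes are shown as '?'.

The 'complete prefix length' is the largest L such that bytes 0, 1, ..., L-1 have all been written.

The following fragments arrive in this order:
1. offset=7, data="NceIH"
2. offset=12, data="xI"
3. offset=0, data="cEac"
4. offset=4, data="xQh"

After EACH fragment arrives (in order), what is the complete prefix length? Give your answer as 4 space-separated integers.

Fragment 1: offset=7 data="NceIH" -> buffer=???????NceIH?? -> prefix_len=0
Fragment 2: offset=12 data="xI" -> buffer=???????NceIHxI -> prefix_len=0
Fragment 3: offset=0 data="cEac" -> buffer=cEac???NceIHxI -> prefix_len=4
Fragment 4: offset=4 data="xQh" -> buffer=cEacxQhNceIHxI -> prefix_len=14

Answer: 0 0 4 14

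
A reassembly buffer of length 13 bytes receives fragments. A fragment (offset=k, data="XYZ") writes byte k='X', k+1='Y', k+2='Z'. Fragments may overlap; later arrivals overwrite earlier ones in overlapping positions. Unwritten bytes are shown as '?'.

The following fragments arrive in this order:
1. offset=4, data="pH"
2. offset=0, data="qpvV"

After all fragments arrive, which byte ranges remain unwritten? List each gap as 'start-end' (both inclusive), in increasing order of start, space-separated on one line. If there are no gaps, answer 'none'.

Fragment 1: offset=4 len=2
Fragment 2: offset=0 len=4
Gaps: 6-12

Answer: 6-12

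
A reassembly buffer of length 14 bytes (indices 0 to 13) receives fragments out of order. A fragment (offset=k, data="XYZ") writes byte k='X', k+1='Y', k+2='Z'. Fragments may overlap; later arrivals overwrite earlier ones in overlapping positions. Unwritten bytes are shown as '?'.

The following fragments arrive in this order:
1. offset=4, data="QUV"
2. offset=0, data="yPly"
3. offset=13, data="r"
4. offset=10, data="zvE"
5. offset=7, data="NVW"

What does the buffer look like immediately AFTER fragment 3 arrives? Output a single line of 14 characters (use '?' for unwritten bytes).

Fragment 1: offset=4 data="QUV" -> buffer=????QUV???????
Fragment 2: offset=0 data="yPly" -> buffer=yPlyQUV???????
Fragment 3: offset=13 data="r" -> buffer=yPlyQUV??????r

Answer: yPlyQUV??????r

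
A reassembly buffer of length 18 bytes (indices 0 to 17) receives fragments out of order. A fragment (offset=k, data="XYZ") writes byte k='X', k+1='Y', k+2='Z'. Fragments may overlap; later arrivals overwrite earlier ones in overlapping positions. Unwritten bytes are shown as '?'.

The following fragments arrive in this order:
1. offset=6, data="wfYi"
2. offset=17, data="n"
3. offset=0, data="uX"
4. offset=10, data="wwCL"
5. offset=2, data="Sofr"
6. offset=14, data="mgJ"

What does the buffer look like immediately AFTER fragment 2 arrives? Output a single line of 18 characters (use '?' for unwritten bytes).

Answer: ??????wfYi???????n

Derivation:
Fragment 1: offset=6 data="wfYi" -> buffer=??????wfYi????????
Fragment 2: offset=17 data="n" -> buffer=??????wfYi???????n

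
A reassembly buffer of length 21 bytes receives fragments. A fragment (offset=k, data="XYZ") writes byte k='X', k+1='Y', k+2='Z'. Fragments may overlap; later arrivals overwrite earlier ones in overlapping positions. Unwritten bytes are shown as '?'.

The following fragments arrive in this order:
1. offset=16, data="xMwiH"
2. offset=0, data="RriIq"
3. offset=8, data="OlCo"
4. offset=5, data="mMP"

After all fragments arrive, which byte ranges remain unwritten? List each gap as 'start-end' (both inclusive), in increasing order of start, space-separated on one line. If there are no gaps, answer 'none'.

Answer: 12-15

Derivation:
Fragment 1: offset=16 len=5
Fragment 2: offset=0 len=5
Fragment 3: offset=8 len=4
Fragment 4: offset=5 len=3
Gaps: 12-15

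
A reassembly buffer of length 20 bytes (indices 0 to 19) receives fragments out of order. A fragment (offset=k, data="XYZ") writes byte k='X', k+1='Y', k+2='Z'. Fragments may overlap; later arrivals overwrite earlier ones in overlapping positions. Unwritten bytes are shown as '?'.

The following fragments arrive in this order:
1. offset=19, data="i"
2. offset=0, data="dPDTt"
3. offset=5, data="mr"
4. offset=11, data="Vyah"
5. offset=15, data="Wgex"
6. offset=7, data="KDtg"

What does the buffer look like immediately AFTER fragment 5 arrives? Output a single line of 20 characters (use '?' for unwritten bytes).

Answer: dPDTtmr????VyahWgexi

Derivation:
Fragment 1: offset=19 data="i" -> buffer=???????????????????i
Fragment 2: offset=0 data="dPDTt" -> buffer=dPDTt??????????????i
Fragment 3: offset=5 data="mr" -> buffer=dPDTtmr????????????i
Fragment 4: offset=11 data="Vyah" -> buffer=dPDTtmr????Vyah????i
Fragment 5: offset=15 data="Wgex" -> buffer=dPDTtmr????VyahWgexi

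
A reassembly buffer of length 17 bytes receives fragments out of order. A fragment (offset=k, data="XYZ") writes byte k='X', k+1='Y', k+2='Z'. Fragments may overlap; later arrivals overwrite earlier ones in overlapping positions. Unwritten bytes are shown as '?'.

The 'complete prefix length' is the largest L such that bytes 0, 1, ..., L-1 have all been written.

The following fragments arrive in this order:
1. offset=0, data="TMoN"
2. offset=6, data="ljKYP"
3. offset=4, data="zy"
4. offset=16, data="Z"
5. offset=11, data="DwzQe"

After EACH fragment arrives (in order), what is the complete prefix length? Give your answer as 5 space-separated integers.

Fragment 1: offset=0 data="TMoN" -> buffer=TMoN????????????? -> prefix_len=4
Fragment 2: offset=6 data="ljKYP" -> buffer=TMoN??ljKYP?????? -> prefix_len=4
Fragment 3: offset=4 data="zy" -> buffer=TMoNzyljKYP?????? -> prefix_len=11
Fragment 4: offset=16 data="Z" -> buffer=TMoNzyljKYP?????Z -> prefix_len=11
Fragment 5: offset=11 data="DwzQe" -> buffer=TMoNzyljKYPDwzQeZ -> prefix_len=17

Answer: 4 4 11 11 17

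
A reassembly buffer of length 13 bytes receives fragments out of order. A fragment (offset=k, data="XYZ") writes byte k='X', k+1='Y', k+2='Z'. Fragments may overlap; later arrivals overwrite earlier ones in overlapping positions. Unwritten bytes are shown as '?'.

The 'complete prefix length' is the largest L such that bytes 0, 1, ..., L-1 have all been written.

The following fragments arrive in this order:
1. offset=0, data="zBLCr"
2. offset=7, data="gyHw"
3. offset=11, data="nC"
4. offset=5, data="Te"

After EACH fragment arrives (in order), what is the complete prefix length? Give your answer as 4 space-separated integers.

Answer: 5 5 5 13

Derivation:
Fragment 1: offset=0 data="zBLCr" -> buffer=zBLCr???????? -> prefix_len=5
Fragment 2: offset=7 data="gyHw" -> buffer=zBLCr??gyHw?? -> prefix_len=5
Fragment 3: offset=11 data="nC" -> buffer=zBLCr??gyHwnC -> prefix_len=5
Fragment 4: offset=5 data="Te" -> buffer=zBLCrTegyHwnC -> prefix_len=13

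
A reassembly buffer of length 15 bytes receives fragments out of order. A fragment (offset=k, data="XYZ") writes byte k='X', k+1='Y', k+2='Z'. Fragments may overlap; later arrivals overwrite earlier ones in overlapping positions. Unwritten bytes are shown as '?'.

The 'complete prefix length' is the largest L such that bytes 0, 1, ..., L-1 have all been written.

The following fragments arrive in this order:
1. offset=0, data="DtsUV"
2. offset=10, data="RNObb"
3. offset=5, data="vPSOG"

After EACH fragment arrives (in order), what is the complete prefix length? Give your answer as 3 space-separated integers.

Answer: 5 5 15

Derivation:
Fragment 1: offset=0 data="DtsUV" -> buffer=DtsUV?????????? -> prefix_len=5
Fragment 2: offset=10 data="RNObb" -> buffer=DtsUV?????RNObb -> prefix_len=5
Fragment 3: offset=5 data="vPSOG" -> buffer=DtsUVvPSOGRNObb -> prefix_len=15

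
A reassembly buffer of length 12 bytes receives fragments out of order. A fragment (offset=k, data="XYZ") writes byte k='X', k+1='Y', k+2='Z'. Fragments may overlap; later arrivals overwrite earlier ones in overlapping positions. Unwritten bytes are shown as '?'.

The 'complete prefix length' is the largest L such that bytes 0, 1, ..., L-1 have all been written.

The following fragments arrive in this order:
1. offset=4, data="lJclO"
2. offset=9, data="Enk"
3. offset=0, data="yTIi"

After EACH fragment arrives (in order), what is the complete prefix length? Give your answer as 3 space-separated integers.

Fragment 1: offset=4 data="lJclO" -> buffer=????lJclO??? -> prefix_len=0
Fragment 2: offset=9 data="Enk" -> buffer=????lJclOEnk -> prefix_len=0
Fragment 3: offset=0 data="yTIi" -> buffer=yTIilJclOEnk -> prefix_len=12

Answer: 0 0 12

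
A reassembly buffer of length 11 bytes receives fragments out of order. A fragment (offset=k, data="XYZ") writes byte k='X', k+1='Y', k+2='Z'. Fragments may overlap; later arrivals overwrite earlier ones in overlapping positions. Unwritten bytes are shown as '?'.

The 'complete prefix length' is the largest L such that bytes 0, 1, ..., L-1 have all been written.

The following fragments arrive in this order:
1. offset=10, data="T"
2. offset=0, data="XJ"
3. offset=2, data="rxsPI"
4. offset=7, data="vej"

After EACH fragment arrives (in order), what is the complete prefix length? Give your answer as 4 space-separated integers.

Answer: 0 2 7 11

Derivation:
Fragment 1: offset=10 data="T" -> buffer=??????????T -> prefix_len=0
Fragment 2: offset=0 data="XJ" -> buffer=XJ????????T -> prefix_len=2
Fragment 3: offset=2 data="rxsPI" -> buffer=XJrxsPI???T -> prefix_len=7
Fragment 4: offset=7 data="vej" -> buffer=XJrxsPIvejT -> prefix_len=11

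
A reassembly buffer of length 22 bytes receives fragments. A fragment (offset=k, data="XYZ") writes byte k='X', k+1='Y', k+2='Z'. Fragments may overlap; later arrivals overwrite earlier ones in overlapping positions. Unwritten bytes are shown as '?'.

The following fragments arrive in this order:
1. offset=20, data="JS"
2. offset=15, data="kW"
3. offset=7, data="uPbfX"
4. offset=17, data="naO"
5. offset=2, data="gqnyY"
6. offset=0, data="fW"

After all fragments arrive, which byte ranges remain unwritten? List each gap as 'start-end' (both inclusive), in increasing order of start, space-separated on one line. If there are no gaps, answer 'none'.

Fragment 1: offset=20 len=2
Fragment 2: offset=15 len=2
Fragment 3: offset=7 len=5
Fragment 4: offset=17 len=3
Fragment 5: offset=2 len=5
Fragment 6: offset=0 len=2
Gaps: 12-14

Answer: 12-14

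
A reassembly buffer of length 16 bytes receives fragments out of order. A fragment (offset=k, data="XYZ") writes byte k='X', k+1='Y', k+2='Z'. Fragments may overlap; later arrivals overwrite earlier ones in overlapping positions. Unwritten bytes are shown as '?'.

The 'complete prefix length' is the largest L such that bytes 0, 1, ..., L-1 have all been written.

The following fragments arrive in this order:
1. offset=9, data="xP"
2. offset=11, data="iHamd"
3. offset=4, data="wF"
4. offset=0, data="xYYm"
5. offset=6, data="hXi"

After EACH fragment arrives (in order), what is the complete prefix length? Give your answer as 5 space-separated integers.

Fragment 1: offset=9 data="xP" -> buffer=?????????xP????? -> prefix_len=0
Fragment 2: offset=11 data="iHamd" -> buffer=?????????xPiHamd -> prefix_len=0
Fragment 3: offset=4 data="wF" -> buffer=????wF???xPiHamd -> prefix_len=0
Fragment 4: offset=0 data="xYYm" -> buffer=xYYmwF???xPiHamd -> prefix_len=6
Fragment 5: offset=6 data="hXi" -> buffer=xYYmwFhXixPiHamd -> prefix_len=16

Answer: 0 0 0 6 16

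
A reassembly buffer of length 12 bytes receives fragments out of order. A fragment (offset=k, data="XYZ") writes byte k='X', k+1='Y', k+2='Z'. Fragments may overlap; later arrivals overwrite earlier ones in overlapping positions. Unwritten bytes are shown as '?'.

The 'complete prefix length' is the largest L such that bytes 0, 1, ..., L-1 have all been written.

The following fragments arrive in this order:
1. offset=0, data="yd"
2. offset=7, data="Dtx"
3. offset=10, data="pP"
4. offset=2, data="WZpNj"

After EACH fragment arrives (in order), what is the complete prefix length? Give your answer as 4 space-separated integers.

Answer: 2 2 2 12

Derivation:
Fragment 1: offset=0 data="yd" -> buffer=yd?????????? -> prefix_len=2
Fragment 2: offset=7 data="Dtx" -> buffer=yd?????Dtx?? -> prefix_len=2
Fragment 3: offset=10 data="pP" -> buffer=yd?????DtxpP -> prefix_len=2
Fragment 4: offset=2 data="WZpNj" -> buffer=ydWZpNjDtxpP -> prefix_len=12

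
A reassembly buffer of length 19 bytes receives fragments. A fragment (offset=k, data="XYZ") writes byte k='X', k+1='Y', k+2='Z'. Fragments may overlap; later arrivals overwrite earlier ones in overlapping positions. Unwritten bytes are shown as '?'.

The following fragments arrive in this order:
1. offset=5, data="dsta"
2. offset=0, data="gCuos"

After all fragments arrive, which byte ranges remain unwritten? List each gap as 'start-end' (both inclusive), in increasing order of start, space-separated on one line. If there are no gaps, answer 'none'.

Fragment 1: offset=5 len=4
Fragment 2: offset=0 len=5
Gaps: 9-18

Answer: 9-18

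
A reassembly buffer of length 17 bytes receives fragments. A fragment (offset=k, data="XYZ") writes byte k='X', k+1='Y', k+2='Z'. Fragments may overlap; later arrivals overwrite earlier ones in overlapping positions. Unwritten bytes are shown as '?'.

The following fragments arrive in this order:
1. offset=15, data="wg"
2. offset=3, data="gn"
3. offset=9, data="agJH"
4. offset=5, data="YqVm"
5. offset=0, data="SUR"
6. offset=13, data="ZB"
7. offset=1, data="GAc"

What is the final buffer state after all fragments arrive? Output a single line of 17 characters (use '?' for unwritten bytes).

Answer: SGAcnYqVmagJHZBwg

Derivation:
Fragment 1: offset=15 data="wg" -> buffer=???????????????wg
Fragment 2: offset=3 data="gn" -> buffer=???gn??????????wg
Fragment 3: offset=9 data="agJH" -> buffer=???gn????agJH??wg
Fragment 4: offset=5 data="YqVm" -> buffer=???gnYqVmagJH??wg
Fragment 5: offset=0 data="SUR" -> buffer=SURgnYqVmagJH??wg
Fragment 6: offset=13 data="ZB" -> buffer=SURgnYqVmagJHZBwg
Fragment 7: offset=1 data="GAc" -> buffer=SGAcnYqVmagJHZBwg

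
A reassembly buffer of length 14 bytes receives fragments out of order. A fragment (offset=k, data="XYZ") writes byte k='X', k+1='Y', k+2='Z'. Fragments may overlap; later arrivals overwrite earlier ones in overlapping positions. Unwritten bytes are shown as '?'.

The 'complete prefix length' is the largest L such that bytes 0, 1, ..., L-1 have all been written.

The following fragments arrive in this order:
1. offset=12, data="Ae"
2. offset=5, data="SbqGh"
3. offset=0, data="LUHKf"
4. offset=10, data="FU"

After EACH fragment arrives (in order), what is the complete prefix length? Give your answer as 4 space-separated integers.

Answer: 0 0 10 14

Derivation:
Fragment 1: offset=12 data="Ae" -> buffer=????????????Ae -> prefix_len=0
Fragment 2: offset=5 data="SbqGh" -> buffer=?????SbqGh??Ae -> prefix_len=0
Fragment 3: offset=0 data="LUHKf" -> buffer=LUHKfSbqGh??Ae -> prefix_len=10
Fragment 4: offset=10 data="FU" -> buffer=LUHKfSbqGhFUAe -> prefix_len=14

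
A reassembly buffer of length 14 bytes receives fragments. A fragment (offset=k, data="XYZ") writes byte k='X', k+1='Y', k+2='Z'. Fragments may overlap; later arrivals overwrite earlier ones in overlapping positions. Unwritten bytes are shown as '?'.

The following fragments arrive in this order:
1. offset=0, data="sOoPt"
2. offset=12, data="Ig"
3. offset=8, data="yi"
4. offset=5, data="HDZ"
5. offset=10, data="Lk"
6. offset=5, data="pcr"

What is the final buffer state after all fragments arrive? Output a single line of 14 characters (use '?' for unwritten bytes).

Fragment 1: offset=0 data="sOoPt" -> buffer=sOoPt?????????
Fragment 2: offset=12 data="Ig" -> buffer=sOoPt???????Ig
Fragment 3: offset=8 data="yi" -> buffer=sOoPt???yi??Ig
Fragment 4: offset=5 data="HDZ" -> buffer=sOoPtHDZyi??Ig
Fragment 5: offset=10 data="Lk" -> buffer=sOoPtHDZyiLkIg
Fragment 6: offset=5 data="pcr" -> buffer=sOoPtpcryiLkIg

Answer: sOoPtpcryiLkIg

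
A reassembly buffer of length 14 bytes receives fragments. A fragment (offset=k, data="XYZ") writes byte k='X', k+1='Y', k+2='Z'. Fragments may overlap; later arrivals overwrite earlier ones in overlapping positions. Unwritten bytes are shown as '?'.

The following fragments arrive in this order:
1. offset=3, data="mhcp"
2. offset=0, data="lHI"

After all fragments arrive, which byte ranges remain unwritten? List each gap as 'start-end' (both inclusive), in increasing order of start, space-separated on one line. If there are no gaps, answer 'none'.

Answer: 7-13

Derivation:
Fragment 1: offset=3 len=4
Fragment 2: offset=0 len=3
Gaps: 7-13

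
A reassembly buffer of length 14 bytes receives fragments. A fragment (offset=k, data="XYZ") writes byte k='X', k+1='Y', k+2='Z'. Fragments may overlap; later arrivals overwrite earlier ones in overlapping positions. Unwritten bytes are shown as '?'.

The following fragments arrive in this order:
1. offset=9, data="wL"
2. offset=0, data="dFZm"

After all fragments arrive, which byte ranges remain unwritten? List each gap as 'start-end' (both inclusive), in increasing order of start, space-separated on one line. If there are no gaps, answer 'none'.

Fragment 1: offset=9 len=2
Fragment 2: offset=0 len=4
Gaps: 4-8 11-13

Answer: 4-8 11-13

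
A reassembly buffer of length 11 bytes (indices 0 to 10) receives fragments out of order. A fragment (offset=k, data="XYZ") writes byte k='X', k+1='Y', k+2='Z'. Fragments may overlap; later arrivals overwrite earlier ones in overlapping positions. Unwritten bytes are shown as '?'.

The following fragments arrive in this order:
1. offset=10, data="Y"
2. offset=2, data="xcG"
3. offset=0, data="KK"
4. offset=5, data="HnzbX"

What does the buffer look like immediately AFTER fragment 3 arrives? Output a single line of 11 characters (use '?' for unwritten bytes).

Fragment 1: offset=10 data="Y" -> buffer=??????????Y
Fragment 2: offset=2 data="xcG" -> buffer=??xcG?????Y
Fragment 3: offset=0 data="KK" -> buffer=KKxcG?????Y

Answer: KKxcG?????Y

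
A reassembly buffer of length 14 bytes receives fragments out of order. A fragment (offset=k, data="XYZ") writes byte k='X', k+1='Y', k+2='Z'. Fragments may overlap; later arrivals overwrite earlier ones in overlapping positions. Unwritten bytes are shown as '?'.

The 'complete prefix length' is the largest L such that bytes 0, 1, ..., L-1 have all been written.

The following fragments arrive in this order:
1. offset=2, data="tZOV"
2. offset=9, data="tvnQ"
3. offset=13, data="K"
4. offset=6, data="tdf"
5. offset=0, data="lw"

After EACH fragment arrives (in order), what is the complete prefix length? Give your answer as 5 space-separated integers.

Answer: 0 0 0 0 14

Derivation:
Fragment 1: offset=2 data="tZOV" -> buffer=??tZOV???????? -> prefix_len=0
Fragment 2: offset=9 data="tvnQ" -> buffer=??tZOV???tvnQ? -> prefix_len=0
Fragment 3: offset=13 data="K" -> buffer=??tZOV???tvnQK -> prefix_len=0
Fragment 4: offset=6 data="tdf" -> buffer=??tZOVtdftvnQK -> prefix_len=0
Fragment 5: offset=0 data="lw" -> buffer=lwtZOVtdftvnQK -> prefix_len=14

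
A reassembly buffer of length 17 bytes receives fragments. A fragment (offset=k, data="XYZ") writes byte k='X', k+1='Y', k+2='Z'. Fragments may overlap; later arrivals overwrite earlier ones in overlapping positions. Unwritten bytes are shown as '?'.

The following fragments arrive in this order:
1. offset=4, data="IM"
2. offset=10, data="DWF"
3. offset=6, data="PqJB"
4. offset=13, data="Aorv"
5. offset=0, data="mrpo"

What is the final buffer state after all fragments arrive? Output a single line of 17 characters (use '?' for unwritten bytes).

Answer: mrpoIMPqJBDWFAorv

Derivation:
Fragment 1: offset=4 data="IM" -> buffer=????IM???????????
Fragment 2: offset=10 data="DWF" -> buffer=????IM????DWF????
Fragment 3: offset=6 data="PqJB" -> buffer=????IMPqJBDWF????
Fragment 4: offset=13 data="Aorv" -> buffer=????IMPqJBDWFAorv
Fragment 5: offset=0 data="mrpo" -> buffer=mrpoIMPqJBDWFAorv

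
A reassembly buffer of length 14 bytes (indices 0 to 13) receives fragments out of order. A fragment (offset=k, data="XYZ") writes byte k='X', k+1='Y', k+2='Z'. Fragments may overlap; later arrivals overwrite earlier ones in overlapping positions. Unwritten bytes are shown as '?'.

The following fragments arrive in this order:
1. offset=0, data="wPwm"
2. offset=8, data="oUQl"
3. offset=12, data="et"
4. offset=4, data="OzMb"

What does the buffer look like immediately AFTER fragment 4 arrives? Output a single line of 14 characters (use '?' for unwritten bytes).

Answer: wPwmOzMboUQlet

Derivation:
Fragment 1: offset=0 data="wPwm" -> buffer=wPwm??????????
Fragment 2: offset=8 data="oUQl" -> buffer=wPwm????oUQl??
Fragment 3: offset=12 data="et" -> buffer=wPwm????oUQlet
Fragment 4: offset=4 data="OzMb" -> buffer=wPwmOzMboUQlet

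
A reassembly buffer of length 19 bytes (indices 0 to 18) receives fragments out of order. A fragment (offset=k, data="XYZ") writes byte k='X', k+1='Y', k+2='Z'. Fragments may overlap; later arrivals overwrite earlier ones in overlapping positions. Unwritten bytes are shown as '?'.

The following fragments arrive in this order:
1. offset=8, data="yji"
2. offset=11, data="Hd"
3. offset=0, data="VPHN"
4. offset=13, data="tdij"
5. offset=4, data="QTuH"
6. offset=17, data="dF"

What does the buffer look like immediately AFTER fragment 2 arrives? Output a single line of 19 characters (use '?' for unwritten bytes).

Answer: ????????yjiHd??????

Derivation:
Fragment 1: offset=8 data="yji" -> buffer=????????yji????????
Fragment 2: offset=11 data="Hd" -> buffer=????????yjiHd??????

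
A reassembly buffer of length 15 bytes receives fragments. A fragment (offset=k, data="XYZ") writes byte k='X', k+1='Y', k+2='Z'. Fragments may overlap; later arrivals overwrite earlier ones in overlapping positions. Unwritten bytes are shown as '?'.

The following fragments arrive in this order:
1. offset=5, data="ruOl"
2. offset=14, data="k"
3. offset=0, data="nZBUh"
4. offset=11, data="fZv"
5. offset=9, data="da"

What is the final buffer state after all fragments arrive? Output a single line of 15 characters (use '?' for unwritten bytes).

Answer: nZBUhruOldafZvk

Derivation:
Fragment 1: offset=5 data="ruOl" -> buffer=?????ruOl??????
Fragment 2: offset=14 data="k" -> buffer=?????ruOl?????k
Fragment 3: offset=0 data="nZBUh" -> buffer=nZBUhruOl?????k
Fragment 4: offset=11 data="fZv" -> buffer=nZBUhruOl??fZvk
Fragment 5: offset=9 data="da" -> buffer=nZBUhruOldafZvk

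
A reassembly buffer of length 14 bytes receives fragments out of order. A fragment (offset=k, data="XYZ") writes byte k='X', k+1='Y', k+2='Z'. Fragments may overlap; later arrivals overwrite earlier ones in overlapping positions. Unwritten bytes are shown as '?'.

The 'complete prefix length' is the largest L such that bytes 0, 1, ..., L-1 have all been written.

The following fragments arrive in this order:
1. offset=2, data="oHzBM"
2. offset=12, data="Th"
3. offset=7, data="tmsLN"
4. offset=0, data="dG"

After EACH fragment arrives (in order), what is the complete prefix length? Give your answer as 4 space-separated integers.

Answer: 0 0 0 14

Derivation:
Fragment 1: offset=2 data="oHzBM" -> buffer=??oHzBM??????? -> prefix_len=0
Fragment 2: offset=12 data="Th" -> buffer=??oHzBM?????Th -> prefix_len=0
Fragment 3: offset=7 data="tmsLN" -> buffer=??oHzBMtmsLNTh -> prefix_len=0
Fragment 4: offset=0 data="dG" -> buffer=dGoHzBMtmsLNTh -> prefix_len=14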